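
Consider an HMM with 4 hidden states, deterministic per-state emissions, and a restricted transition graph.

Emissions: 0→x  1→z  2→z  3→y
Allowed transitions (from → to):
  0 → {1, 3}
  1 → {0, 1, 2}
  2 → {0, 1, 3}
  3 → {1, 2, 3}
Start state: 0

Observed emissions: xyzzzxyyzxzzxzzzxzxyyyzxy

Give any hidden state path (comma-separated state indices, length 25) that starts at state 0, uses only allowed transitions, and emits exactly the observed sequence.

0,3,1,1,2,0,3,3,1,0,1,1,0,1,1,1,0,1,0,3,3,3,1,0,3

  0: obs=x cand={0} pick 0 [start]
  1: obs=y cand={3} pick 3 [0->3 ok]
  2: obs=z cand={1,2} pick 1 [3->1 ok]
  3: obs=z cand={1,2} pick 1 [1->1 ok]
  4: obs=z cand={1,2} pick 2 [1->2 ok]
  5: obs=x cand={0} pick 0 [2->0 ok]
  6: obs=y cand={3} pick 3 [0->3 ok]
  7: obs=y cand={3} pick 3 [3->3 ok]
  8: obs=z cand={1,2} pick 1 [3->1 ok]
  9: obs=x cand={0} pick 0 [1->0 ok]
  10: obs=z cand={1,2} pick 1 [0->1 ok]
  11: obs=z cand={1,2} pick 1 [1->1 ok]
  12: obs=x cand={0} pick 0 [1->0 ok]
  13: obs=z cand={1,2} pick 1 [0->1 ok]
  14: obs=z cand={1,2} pick 1 [1->1 ok]
  15: obs=z cand={1,2} pick 1 [1->1 ok]
  16: obs=x cand={0} pick 0 [1->0 ok]
  17: obs=z cand={1,2} pick 1 [0->1 ok]
  18: obs=x cand={0} pick 0 [1->0 ok]
  19: obs=y cand={3} pick 3 [0->3 ok]
  20: obs=y cand={3} pick 3 [3->3 ok]
  21: obs=y cand={3} pick 3 [3->3 ok]
  22: obs=z cand={1,2} pick 1 [3->1 ok]
  23: obs=x cand={0} pick 0 [1->0 ok]
  24: obs=y cand={3} pick 3 [0->3 ok]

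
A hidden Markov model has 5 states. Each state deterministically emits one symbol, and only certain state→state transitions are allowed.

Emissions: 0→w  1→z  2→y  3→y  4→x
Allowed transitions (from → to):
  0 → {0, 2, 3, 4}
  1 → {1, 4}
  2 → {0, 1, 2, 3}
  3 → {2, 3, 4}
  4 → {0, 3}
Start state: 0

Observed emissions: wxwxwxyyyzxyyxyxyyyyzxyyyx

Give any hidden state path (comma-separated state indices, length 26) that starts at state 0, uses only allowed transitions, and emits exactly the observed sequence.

0,4,0,4,0,4,3,2,2,1,4,3,3,4,3,4,3,2,3,2,1,4,3,3,3,4

  pos 0: w in {0}, choose 0; start
  pos 1: x in {4}, choose 4; 0->4 ok
  pos 2: w in {0}, choose 0; 4->0 ok
  pos 3: x in {4}, choose 4; 0->4 ok
  pos 4: w in {0}, choose 0; 4->0 ok
  pos 5: x in {4}, choose 4; 0->4 ok
  pos 6: y in {2,3}, choose 3; 4->3 ok
  pos 7: y in {2,3}, choose 2; 3->2 ok
  pos 8: y in {2,3}, choose 2; 2->2 ok
  pos 9: z in {1}, choose 1; 2->1 ok
  pos 10: x in {4}, choose 4; 1->4 ok
  pos 11: y in {2,3}, choose 3; 4->3 ok
  pos 12: y in {2,3}, choose 3; 3->3 ok
  pos 13: x in {4}, choose 4; 3->4 ok
  pos 14: y in {2,3}, choose 3; 4->3 ok
  pos 15: x in {4}, choose 4; 3->4 ok
  pos 16: y in {2,3}, choose 3; 4->3 ok
  pos 17: y in {2,3}, choose 2; 3->2 ok
  pos 18: y in {2,3}, choose 3; 2->3 ok
  pos 19: y in {2,3}, choose 2; 3->2 ok
  pos 20: z in {1}, choose 1; 2->1 ok
  pos 21: x in {4}, choose 4; 1->4 ok
  pos 22: y in {2,3}, choose 3; 4->3 ok
  pos 23: y in {2,3}, choose 3; 3->3 ok
  pos 24: y in {2,3}, choose 3; 3->3 ok
  pos 25: x in {4}, choose 4; 3->4 ok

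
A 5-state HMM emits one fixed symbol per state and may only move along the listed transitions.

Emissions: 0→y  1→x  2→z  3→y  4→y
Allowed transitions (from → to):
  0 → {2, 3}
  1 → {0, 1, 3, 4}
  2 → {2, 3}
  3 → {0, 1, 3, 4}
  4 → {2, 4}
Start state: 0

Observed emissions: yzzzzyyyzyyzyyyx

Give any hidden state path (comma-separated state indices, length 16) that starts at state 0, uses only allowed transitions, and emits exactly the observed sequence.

  0: obs=y cand={0,3,4} pick 0 [start]
  1: obs=z cand={2} pick 2 [0->2 ok]
  2: obs=z cand={2} pick 2 [2->2 ok]
  3: obs=z cand={2} pick 2 [2->2 ok]
  4: obs=z cand={2} pick 2 [2->2 ok]
  5: obs=y cand={0,3,4} pick 3 [2->3 ok]
  6: obs=y cand={0,3,4} pick 3 [3->3 ok]
  7: obs=y cand={0,3,4} pick 0 [3->0 ok]
  8: obs=z cand={2} pick 2 [0->2 ok]
  9: obs=y cand={0,3,4} pick 3 [2->3 ok]
  10: obs=y cand={0,3,4} pick 4 [3->4 ok]
  11: obs=z cand={2} pick 2 [4->2 ok]
  12: obs=y cand={0,3,4} pick 3 [2->3 ok]
  13: obs=y cand={0,3,4} pick 3 [3->3 ok]
  14: obs=y cand={0,3,4} pick 3 [3->3 ok]
  15: obs=x cand={1} pick 1 [3->1 ok]

0,2,2,2,2,3,3,0,2,3,4,2,3,3,3,1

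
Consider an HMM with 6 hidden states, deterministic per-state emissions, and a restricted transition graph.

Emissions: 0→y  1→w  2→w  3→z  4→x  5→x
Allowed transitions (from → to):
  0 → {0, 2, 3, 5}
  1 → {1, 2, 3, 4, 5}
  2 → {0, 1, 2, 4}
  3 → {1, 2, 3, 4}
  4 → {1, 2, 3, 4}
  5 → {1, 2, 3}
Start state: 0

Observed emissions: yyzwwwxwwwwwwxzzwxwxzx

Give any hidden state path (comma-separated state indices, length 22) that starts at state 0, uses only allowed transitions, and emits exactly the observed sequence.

  pos 0: y in {0}, choose 0; start
  pos 1: y in {0}, choose 0; 0->0 ok
  pos 2: z in {3}, choose 3; 0->3 ok
  pos 3: w in {1,2}, choose 1; 3->1 ok
  pos 4: w in {1,2}, choose 1; 1->1 ok
  pos 5: w in {1,2}, choose 1; 1->1 ok
  pos 6: x in {4,5}, choose 5; 1->5 ok
  pos 7: w in {1,2}, choose 2; 5->2 ok
  pos 8: w in {1,2}, choose 2; 2->2 ok
  pos 9: w in {1,2}, choose 2; 2->2 ok
  pos 10: w in {1,2}, choose 1; 2->1 ok
  pos 11: w in {1,2}, choose 2; 1->2 ok
  pos 12: w in {1,2}, choose 1; 2->1 ok
  pos 13: x in {4,5}, choose 4; 1->4 ok
  pos 14: z in {3}, choose 3; 4->3 ok
  pos 15: z in {3}, choose 3; 3->3 ok
  pos 16: w in {1,2}, choose 1; 3->1 ok
  pos 17: x in {4,5}, choose 4; 1->4 ok
  pos 18: w in {1,2}, choose 2; 4->2 ok
  pos 19: x in {4,5}, choose 4; 2->4 ok
  pos 20: z in {3}, choose 3; 4->3 ok
  pos 21: x in {4,5}, choose 4; 3->4 ok

0,0,3,1,1,1,5,2,2,2,1,2,1,4,3,3,1,4,2,4,3,4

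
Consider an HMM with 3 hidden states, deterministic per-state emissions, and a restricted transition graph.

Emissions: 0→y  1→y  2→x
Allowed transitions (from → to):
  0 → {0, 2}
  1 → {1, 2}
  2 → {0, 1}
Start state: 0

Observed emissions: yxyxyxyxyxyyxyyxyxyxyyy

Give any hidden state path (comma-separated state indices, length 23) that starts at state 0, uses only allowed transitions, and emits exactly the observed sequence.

0,2,1,2,1,2,1,2,0,2,1,1,2,1,1,2,0,2,1,2,1,1,1

  pos 0: y in {0,1}, choose 0; start
  pos 1: x in {2}, choose 2; 0->2 ok
  pos 2: y in {0,1}, choose 1; 2->1 ok
  pos 3: x in {2}, choose 2; 1->2 ok
  pos 4: y in {0,1}, choose 1; 2->1 ok
  pos 5: x in {2}, choose 2; 1->2 ok
  pos 6: y in {0,1}, choose 1; 2->1 ok
  pos 7: x in {2}, choose 2; 1->2 ok
  pos 8: y in {0,1}, choose 0; 2->0 ok
  pos 9: x in {2}, choose 2; 0->2 ok
  pos 10: y in {0,1}, choose 1; 2->1 ok
  pos 11: y in {0,1}, choose 1; 1->1 ok
  pos 12: x in {2}, choose 2; 1->2 ok
  pos 13: y in {0,1}, choose 1; 2->1 ok
  pos 14: y in {0,1}, choose 1; 1->1 ok
  pos 15: x in {2}, choose 2; 1->2 ok
  pos 16: y in {0,1}, choose 0; 2->0 ok
  pos 17: x in {2}, choose 2; 0->2 ok
  pos 18: y in {0,1}, choose 1; 2->1 ok
  pos 19: x in {2}, choose 2; 1->2 ok
  pos 20: y in {0,1}, choose 1; 2->1 ok
  pos 21: y in {0,1}, choose 1; 1->1 ok
  pos 22: y in {0,1}, choose 1; 1->1 ok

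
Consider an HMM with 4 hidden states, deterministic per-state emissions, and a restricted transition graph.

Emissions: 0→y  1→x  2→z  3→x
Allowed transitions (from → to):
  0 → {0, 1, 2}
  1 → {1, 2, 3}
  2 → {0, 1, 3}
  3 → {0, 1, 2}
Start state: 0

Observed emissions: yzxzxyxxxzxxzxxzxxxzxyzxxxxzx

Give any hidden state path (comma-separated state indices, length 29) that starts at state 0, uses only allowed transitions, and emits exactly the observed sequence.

  pos 0: y in {0}, choose 0; start
  pos 1: z in {2}, choose 2; 0->2 ok
  pos 2: x in {1,3}, choose 1; 2->1 ok
  pos 3: z in {2}, choose 2; 1->2 ok
  pos 4: x in {1,3}, choose 3; 2->3 ok
  pos 5: y in {0}, choose 0; 3->0 ok
  pos 6: x in {1,3}, choose 1; 0->1 ok
  pos 7: x in {1,3}, choose 1; 1->1 ok
  pos 8: x in {1,3}, choose 1; 1->1 ok
  pos 9: z in {2}, choose 2; 1->2 ok
  pos 10: x in {1,3}, choose 3; 2->3 ok
  pos 11: x in {1,3}, choose 1; 3->1 ok
  pos 12: z in {2}, choose 2; 1->2 ok
  pos 13: x in {1,3}, choose 3; 2->3 ok
  pos 14: x in {1,3}, choose 1; 3->1 ok
  pos 15: z in {2}, choose 2; 1->2 ok
  pos 16: x in {1,3}, choose 1; 2->1 ok
  pos 17: x in {1,3}, choose 1; 1->1 ok
  pos 18: x in {1,3}, choose 3; 1->3 ok
  pos 19: z in {2}, choose 2; 3->2 ok
  pos 20: x in {1,3}, choose 3; 2->3 ok
  pos 21: y in {0}, choose 0; 3->0 ok
  pos 22: z in {2}, choose 2; 0->2 ok
  pos 23: x in {1,3}, choose 1; 2->1 ok
  pos 24: x in {1,3}, choose 3; 1->3 ok
  pos 25: x in {1,3}, choose 1; 3->1 ok
  pos 26: x in {1,3}, choose 3; 1->3 ok
  pos 27: z in {2}, choose 2; 3->2 ok
  pos 28: x in {1,3}, choose 1; 2->1 ok

0,2,1,2,3,0,1,1,1,2,3,1,2,3,1,2,1,1,3,2,3,0,2,1,3,1,3,2,1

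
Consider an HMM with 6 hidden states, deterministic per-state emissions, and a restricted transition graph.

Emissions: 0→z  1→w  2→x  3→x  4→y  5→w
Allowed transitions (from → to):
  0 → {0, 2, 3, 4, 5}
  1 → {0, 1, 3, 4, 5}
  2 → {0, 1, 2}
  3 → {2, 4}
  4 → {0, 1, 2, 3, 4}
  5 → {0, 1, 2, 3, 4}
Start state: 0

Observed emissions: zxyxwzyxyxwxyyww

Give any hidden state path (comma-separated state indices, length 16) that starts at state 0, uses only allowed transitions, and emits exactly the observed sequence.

  pos 0: z in {0}, choose 0; start
  pos 1: x in {2,3}, choose 3; 0->3 ok
  pos 2: y in {4}, choose 4; 3->4 ok
  pos 3: x in {2,3}, choose 2; 4->2 ok
  pos 4: w in {1,5}, choose 1; 2->1 ok
  pos 5: z in {0}, choose 0; 1->0 ok
  pos 6: y in {4}, choose 4; 0->4 ok
  pos 7: x in {2,3}, choose 3; 4->3 ok
  pos 8: y in {4}, choose 4; 3->4 ok
  pos 9: x in {2,3}, choose 2; 4->2 ok
  pos 10: w in {1,5}, choose 1; 2->1 ok
  pos 11: x in {2,3}, choose 3; 1->3 ok
  pos 12: y in {4}, choose 4; 3->4 ok
  pos 13: y in {4}, choose 4; 4->4 ok
  pos 14: w in {1,5}, choose 1; 4->1 ok
  pos 15: w in {1,5}, choose 5; 1->5 ok

0,3,4,2,1,0,4,3,4,2,1,3,4,4,1,5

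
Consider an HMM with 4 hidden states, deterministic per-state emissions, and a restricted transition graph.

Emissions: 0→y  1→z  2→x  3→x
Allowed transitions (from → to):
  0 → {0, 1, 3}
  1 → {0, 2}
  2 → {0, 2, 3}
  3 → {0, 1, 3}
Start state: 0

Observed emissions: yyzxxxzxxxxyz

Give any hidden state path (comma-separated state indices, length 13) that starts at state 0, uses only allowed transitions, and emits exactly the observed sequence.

  pos 0: y in {0}, choose 0; start
  pos 1: y in {0}, choose 0; 0->0 ok
  pos 2: z in {1}, choose 1; 0->1 ok
  pos 3: x in {2,3}, choose 2; 1->2 ok
  pos 4: x in {2,3}, choose 3; 2->3 ok
  pos 5: x in {2,3}, choose 3; 3->3 ok
  pos 6: z in {1}, choose 1; 3->1 ok
  pos 7: x in {2,3}, choose 2; 1->2 ok
  pos 8: x in {2,3}, choose 2; 2->2 ok
  pos 9: x in {2,3}, choose 2; 2->2 ok
  pos 10: x in {2,3}, choose 2; 2->2 ok
  pos 11: y in {0}, choose 0; 2->0 ok
  pos 12: z in {1}, choose 1; 0->1 ok

0,0,1,2,3,3,1,2,2,2,2,0,1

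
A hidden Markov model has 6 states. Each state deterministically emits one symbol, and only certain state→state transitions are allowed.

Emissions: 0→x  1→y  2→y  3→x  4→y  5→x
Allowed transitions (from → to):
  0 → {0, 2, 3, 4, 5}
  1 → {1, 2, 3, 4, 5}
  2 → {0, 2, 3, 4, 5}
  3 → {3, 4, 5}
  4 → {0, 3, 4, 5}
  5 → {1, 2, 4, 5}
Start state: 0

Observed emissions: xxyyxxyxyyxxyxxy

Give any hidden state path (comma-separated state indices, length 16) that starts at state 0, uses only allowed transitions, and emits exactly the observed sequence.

  [0] x  {0,3,5}  => 0  start
  [1] x  {0,3,5}  => 5  0->5 ok
  [2] y  {1,2,4}  => 4  5->4 ok
  [3] y  {1,2,4}  => 4  4->4 ok
  [4] x  {0,3,5}  => 0  4->0 ok
  [5] x  {0,3,5}  => 5  0->5 ok
  [6] y  {1,2,4}  => 2  5->2 ok
  [7] x  {0,3,5}  => 0  2->0 ok
  [8] y  {1,2,4}  => 4  0->4 ok
  [9] y  {1,2,4}  => 4  4->4 ok
  [10] x  {0,3,5}  => 3  4->3 ok
  [11] x  {0,3,5}  => 3  3->3 ok
  [12] y  {1,2,4}  => 4  3->4 ok
  [13] x  {0,3,5}  => 3  4->3 ok
  [14] x  {0,3,5}  => 3  3->3 ok
  [15] y  {1,2,4}  => 4  3->4 ok

0,5,4,4,0,5,2,0,4,4,3,3,4,3,3,4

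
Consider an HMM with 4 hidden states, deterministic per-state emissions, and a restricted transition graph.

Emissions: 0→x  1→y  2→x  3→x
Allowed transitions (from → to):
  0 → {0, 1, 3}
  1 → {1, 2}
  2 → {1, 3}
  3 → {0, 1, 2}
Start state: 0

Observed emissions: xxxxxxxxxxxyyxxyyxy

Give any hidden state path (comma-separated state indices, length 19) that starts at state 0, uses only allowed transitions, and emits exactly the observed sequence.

0,3,0,0,0,0,3,2,3,2,3,1,1,2,3,1,1,2,1

  [0] x  {0,2,3}  => 0  start
  [1] x  {0,2,3}  => 3  0->3 ok
  [2] x  {0,2,3}  => 0  3->0 ok
  [3] x  {0,2,3}  => 0  0->0 ok
  [4] x  {0,2,3}  => 0  0->0 ok
  [5] x  {0,2,3}  => 0  0->0 ok
  [6] x  {0,2,3}  => 3  0->3 ok
  [7] x  {0,2,3}  => 2  3->2 ok
  [8] x  {0,2,3}  => 3  2->3 ok
  [9] x  {0,2,3}  => 2  3->2 ok
  [10] x  {0,2,3}  => 3  2->3 ok
  [11] y  {1}  => 1  3->1 ok
  [12] y  {1}  => 1  1->1 ok
  [13] x  {0,2,3}  => 2  1->2 ok
  [14] x  {0,2,3}  => 3  2->3 ok
  [15] y  {1}  => 1  3->1 ok
  [16] y  {1}  => 1  1->1 ok
  [17] x  {0,2,3}  => 2  1->2 ok
  [18] y  {1}  => 1  2->1 ok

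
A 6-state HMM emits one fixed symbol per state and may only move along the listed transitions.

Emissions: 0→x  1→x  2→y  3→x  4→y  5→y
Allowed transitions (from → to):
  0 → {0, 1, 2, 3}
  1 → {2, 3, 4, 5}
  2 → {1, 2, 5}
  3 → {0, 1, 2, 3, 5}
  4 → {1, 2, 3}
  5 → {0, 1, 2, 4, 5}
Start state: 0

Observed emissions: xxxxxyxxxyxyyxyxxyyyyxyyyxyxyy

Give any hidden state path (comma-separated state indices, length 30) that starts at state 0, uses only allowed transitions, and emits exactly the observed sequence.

0,3,3,0,1,5,1,3,1,4,1,4,2,1,4,3,1,5,5,4,2,1,4,2,2,1,4,1,5,4

  0: obs=x cand={0,1,3} pick 0 [start]
  1: obs=x cand={0,1,3} pick 3 [0->3 ok]
  2: obs=x cand={0,1,3} pick 3 [3->3 ok]
  3: obs=x cand={0,1,3} pick 0 [3->0 ok]
  4: obs=x cand={0,1,3} pick 1 [0->1 ok]
  5: obs=y cand={2,4,5} pick 5 [1->5 ok]
  6: obs=x cand={0,1,3} pick 1 [5->1 ok]
  7: obs=x cand={0,1,3} pick 3 [1->3 ok]
  8: obs=x cand={0,1,3} pick 1 [3->1 ok]
  9: obs=y cand={2,4,5} pick 4 [1->4 ok]
  10: obs=x cand={0,1,3} pick 1 [4->1 ok]
  11: obs=y cand={2,4,5} pick 4 [1->4 ok]
  12: obs=y cand={2,4,5} pick 2 [4->2 ok]
  13: obs=x cand={0,1,3} pick 1 [2->1 ok]
  14: obs=y cand={2,4,5} pick 4 [1->4 ok]
  15: obs=x cand={0,1,3} pick 3 [4->3 ok]
  16: obs=x cand={0,1,3} pick 1 [3->1 ok]
  17: obs=y cand={2,4,5} pick 5 [1->5 ok]
  18: obs=y cand={2,4,5} pick 5 [5->5 ok]
  19: obs=y cand={2,4,5} pick 4 [5->4 ok]
  20: obs=y cand={2,4,5} pick 2 [4->2 ok]
  21: obs=x cand={0,1,3} pick 1 [2->1 ok]
  22: obs=y cand={2,4,5} pick 4 [1->4 ok]
  23: obs=y cand={2,4,5} pick 2 [4->2 ok]
  24: obs=y cand={2,4,5} pick 2 [2->2 ok]
  25: obs=x cand={0,1,3} pick 1 [2->1 ok]
  26: obs=y cand={2,4,5} pick 4 [1->4 ok]
  27: obs=x cand={0,1,3} pick 1 [4->1 ok]
  28: obs=y cand={2,4,5} pick 5 [1->5 ok]
  29: obs=y cand={2,4,5} pick 4 [5->4 ok]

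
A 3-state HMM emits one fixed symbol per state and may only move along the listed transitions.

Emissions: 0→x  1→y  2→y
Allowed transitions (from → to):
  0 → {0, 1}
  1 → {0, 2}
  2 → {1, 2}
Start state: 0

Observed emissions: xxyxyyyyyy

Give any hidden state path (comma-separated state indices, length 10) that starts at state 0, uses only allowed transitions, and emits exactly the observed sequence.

  0: obs=x cand={0} pick 0 [start]
  1: obs=x cand={0} pick 0 [0->0 ok]
  2: obs=y cand={1,2} pick 1 [0->1 ok]
  3: obs=x cand={0} pick 0 [1->0 ok]
  4: obs=y cand={1,2} pick 1 [0->1 ok]
  5: obs=y cand={1,2} pick 2 [1->2 ok]
  6: obs=y cand={1,2} pick 2 [2->2 ok]
  7: obs=y cand={1,2} pick 1 [2->1 ok]
  8: obs=y cand={1,2} pick 2 [1->2 ok]
  9: obs=y cand={1,2} pick 1 [2->1 ok]

0,0,1,0,1,2,2,1,2,1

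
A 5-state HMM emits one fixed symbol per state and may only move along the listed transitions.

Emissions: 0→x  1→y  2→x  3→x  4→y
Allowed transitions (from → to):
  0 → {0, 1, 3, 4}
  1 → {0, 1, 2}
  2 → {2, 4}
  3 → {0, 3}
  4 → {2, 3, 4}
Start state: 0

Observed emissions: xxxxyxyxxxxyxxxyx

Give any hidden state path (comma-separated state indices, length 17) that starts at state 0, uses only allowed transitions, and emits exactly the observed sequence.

0,3,0,0,4,2,4,3,0,3,0,4,2,2,2,4,2

  [0] x  {0,2,3}  => 0  start
  [1] x  {0,2,3}  => 3  0->3 ok
  [2] x  {0,2,3}  => 0  3->0 ok
  [3] x  {0,2,3}  => 0  0->0 ok
  [4] y  {1,4}  => 4  0->4 ok
  [5] x  {0,2,3}  => 2  4->2 ok
  [6] y  {1,4}  => 4  2->4 ok
  [7] x  {0,2,3}  => 3  4->3 ok
  [8] x  {0,2,3}  => 0  3->0 ok
  [9] x  {0,2,3}  => 3  0->3 ok
  [10] x  {0,2,3}  => 0  3->0 ok
  [11] y  {1,4}  => 4  0->4 ok
  [12] x  {0,2,3}  => 2  4->2 ok
  [13] x  {0,2,3}  => 2  2->2 ok
  [14] x  {0,2,3}  => 2  2->2 ok
  [15] y  {1,4}  => 4  2->4 ok
  [16] x  {0,2,3}  => 2  4->2 ok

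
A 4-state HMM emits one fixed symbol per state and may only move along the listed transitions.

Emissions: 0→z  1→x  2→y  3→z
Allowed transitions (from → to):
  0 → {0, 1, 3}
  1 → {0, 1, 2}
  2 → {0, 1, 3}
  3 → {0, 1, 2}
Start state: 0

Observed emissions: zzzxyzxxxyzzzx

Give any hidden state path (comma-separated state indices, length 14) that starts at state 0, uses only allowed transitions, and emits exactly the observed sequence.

0,0,3,1,2,3,1,1,1,2,3,0,3,1

  pos 0: z in {0,3}, choose 0; start
  pos 1: z in {0,3}, choose 0; 0->0 ok
  pos 2: z in {0,3}, choose 3; 0->3 ok
  pos 3: x in {1}, choose 1; 3->1 ok
  pos 4: y in {2}, choose 2; 1->2 ok
  pos 5: z in {0,3}, choose 3; 2->3 ok
  pos 6: x in {1}, choose 1; 3->1 ok
  pos 7: x in {1}, choose 1; 1->1 ok
  pos 8: x in {1}, choose 1; 1->1 ok
  pos 9: y in {2}, choose 2; 1->2 ok
  pos 10: z in {0,3}, choose 3; 2->3 ok
  pos 11: z in {0,3}, choose 0; 3->0 ok
  pos 12: z in {0,3}, choose 3; 0->3 ok
  pos 13: x in {1}, choose 1; 3->1 ok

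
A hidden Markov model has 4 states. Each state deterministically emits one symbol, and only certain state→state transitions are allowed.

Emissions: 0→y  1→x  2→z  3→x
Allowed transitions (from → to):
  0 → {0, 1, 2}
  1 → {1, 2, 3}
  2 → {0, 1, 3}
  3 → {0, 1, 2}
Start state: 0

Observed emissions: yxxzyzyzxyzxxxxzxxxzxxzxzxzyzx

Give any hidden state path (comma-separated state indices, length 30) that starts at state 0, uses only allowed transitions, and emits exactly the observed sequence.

  pos 0: y in {0}, choose 0; start
  pos 1: x in {1,3}, choose 1; 0->1 ok
  pos 2: x in {1,3}, choose 3; 1->3 ok
  pos 3: z in {2}, choose 2; 3->2 ok
  pos 4: y in {0}, choose 0; 2->0 ok
  pos 5: z in {2}, choose 2; 0->2 ok
  pos 6: y in {0}, choose 0; 2->0 ok
  pos 7: z in {2}, choose 2; 0->2 ok
  pos 8: x in {1,3}, choose 3; 2->3 ok
  pos 9: y in {0}, choose 0; 3->0 ok
  pos 10: z in {2}, choose 2; 0->2 ok
  pos 11: x in {1,3}, choose 3; 2->3 ok
  pos 12: x in {1,3}, choose 1; 3->1 ok
  pos 13: x in {1,3}, choose 1; 1->1 ok
  pos 14: x in {1,3}, choose 3; 1->3 ok
  pos 15: z in {2}, choose 2; 3->2 ok
  pos 16: x in {1,3}, choose 3; 2->3 ok
  pos 17: x in {1,3}, choose 1; 3->1 ok
  pos 18: x in {1,3}, choose 1; 1->1 ok
  pos 19: z in {2}, choose 2; 1->2 ok
  pos 20: x in {1,3}, choose 1; 2->1 ok
  pos 21: x in {1,3}, choose 1; 1->1 ok
  pos 22: z in {2}, choose 2; 1->2 ok
  pos 23: x in {1,3}, choose 3; 2->3 ok
  pos 24: z in {2}, choose 2; 3->2 ok
  pos 25: x in {1,3}, choose 3; 2->3 ok
  pos 26: z in {2}, choose 2; 3->2 ok
  pos 27: y in {0}, choose 0; 2->0 ok
  pos 28: z in {2}, choose 2; 0->2 ok
  pos 29: x in {1,3}, choose 1; 2->1 ok

0,1,3,2,0,2,0,2,3,0,2,3,1,1,3,2,3,1,1,2,1,1,2,3,2,3,2,0,2,1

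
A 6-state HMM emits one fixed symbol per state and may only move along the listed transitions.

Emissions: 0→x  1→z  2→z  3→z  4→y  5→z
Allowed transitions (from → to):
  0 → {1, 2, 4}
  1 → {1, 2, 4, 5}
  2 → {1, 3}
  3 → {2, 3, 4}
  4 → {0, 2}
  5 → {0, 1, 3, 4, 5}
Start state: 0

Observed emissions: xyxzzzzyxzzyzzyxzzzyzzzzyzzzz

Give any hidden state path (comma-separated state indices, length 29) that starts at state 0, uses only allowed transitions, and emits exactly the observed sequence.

  [0] x  {0}  => 0  start
  [1] y  {4}  => 4  0->4 ok
  [2] x  {0}  => 0  4->0 ok
  [3] z  {1,2,3,5}  => 2  0->2 ok
  [4] z  {1,2,3,5}  => 3  2->3 ok
  [5] z  {1,2,3,5}  => 2  3->2 ok
  [6] z  {1,2,3,5}  => 1  2->1 ok
  [7] y  {4}  => 4  1->4 ok
  [8] x  {0}  => 0  4->0 ok
  [9] z  {1,2,3,5}  => 2  0->2 ok
  [10] z  {1,2,3,5}  => 3  2->3 ok
  [11] y  {4}  => 4  3->4 ok
  [12] z  {1,2,3,5}  => 2  4->2 ok
  [13] z  {1,2,3,5}  => 3  2->3 ok
  [14] y  {4}  => 4  3->4 ok
  [15] x  {0}  => 0  4->0 ok
  [16] z  {1,2,3,5}  => 2  0->2 ok
  [17] z  {1,2,3,5}  => 1  2->1 ok
  [18] z  {1,2,3,5}  => 1  1->1 ok
  [19] y  {4}  => 4  1->4 ok
  [20] z  {1,2,3,5}  => 2  4->2 ok
  [21] z  {1,2,3,5}  => 3  2->3 ok
  [22] z  {1,2,3,5}  => 3  3->3 ok
  [23] z  {1,2,3,5}  => 3  3->3 ok
  [24] y  {4}  => 4  3->4 ok
  [25] z  {1,2,3,5}  => 2  4->2 ok
  [26] z  {1,2,3,5}  => 3  2->3 ok
  [27] z  {1,2,3,5}  => 3  3->3 ok
  [28] z  {1,2,3,5}  => 2  3->2 ok

0,4,0,2,3,2,1,4,0,2,3,4,2,3,4,0,2,1,1,4,2,3,3,3,4,2,3,3,2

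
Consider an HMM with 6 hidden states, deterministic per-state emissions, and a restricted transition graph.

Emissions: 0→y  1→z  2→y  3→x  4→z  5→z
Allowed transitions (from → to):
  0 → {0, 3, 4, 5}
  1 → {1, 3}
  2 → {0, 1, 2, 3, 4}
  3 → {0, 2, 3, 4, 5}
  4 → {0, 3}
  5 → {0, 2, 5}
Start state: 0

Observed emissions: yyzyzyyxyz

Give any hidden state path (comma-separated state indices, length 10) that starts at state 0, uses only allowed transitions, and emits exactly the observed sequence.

0,0,4,0,5,2,2,3,2,4

  [0] y  {0,2}  => 0  start
  [1] y  {0,2}  => 0  0->0 ok
  [2] z  {1,4,5}  => 4  0->4 ok
  [3] y  {0,2}  => 0  4->0 ok
  [4] z  {1,4,5}  => 5  0->5 ok
  [5] y  {0,2}  => 2  5->2 ok
  [6] y  {0,2}  => 2  2->2 ok
  [7] x  {3}  => 3  2->3 ok
  [8] y  {0,2}  => 2  3->2 ok
  [9] z  {1,4,5}  => 4  2->4 ok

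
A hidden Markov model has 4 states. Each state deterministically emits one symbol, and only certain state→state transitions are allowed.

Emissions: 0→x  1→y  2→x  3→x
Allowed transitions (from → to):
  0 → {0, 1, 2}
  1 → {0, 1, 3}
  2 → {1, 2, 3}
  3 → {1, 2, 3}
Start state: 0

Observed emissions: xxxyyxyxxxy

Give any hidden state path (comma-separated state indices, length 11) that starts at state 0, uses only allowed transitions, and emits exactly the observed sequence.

0,2,2,1,1,3,1,3,3,2,1

  t0 'x' -> {0,2,3}, take 0 (start)
  t1 'x' -> {0,2,3}, take 2 (0->2 ok)
  t2 'x' -> {0,2,3}, take 2 (2->2 ok)
  t3 'y' -> {1}, take 1 (2->1 ok)
  t4 'y' -> {1}, take 1 (1->1 ok)
  t5 'x' -> {0,2,3}, take 3 (1->3 ok)
  t6 'y' -> {1}, take 1 (3->1 ok)
  t7 'x' -> {0,2,3}, take 3 (1->3 ok)
  t8 'x' -> {0,2,3}, take 3 (3->3 ok)
  t9 'x' -> {0,2,3}, take 2 (3->2 ok)
  t10 'y' -> {1}, take 1 (2->1 ok)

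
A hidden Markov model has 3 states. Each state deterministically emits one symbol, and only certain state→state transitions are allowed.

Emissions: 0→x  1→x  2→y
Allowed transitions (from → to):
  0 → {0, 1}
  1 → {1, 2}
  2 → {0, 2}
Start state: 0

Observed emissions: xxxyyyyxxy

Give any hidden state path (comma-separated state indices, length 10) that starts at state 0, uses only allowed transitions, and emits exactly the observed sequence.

0,0,1,2,2,2,2,0,1,2

  pos 0: x in {0,1}, choose 0; start
  pos 1: x in {0,1}, choose 0; 0->0 ok
  pos 2: x in {0,1}, choose 1; 0->1 ok
  pos 3: y in {2}, choose 2; 1->2 ok
  pos 4: y in {2}, choose 2; 2->2 ok
  pos 5: y in {2}, choose 2; 2->2 ok
  pos 6: y in {2}, choose 2; 2->2 ok
  pos 7: x in {0,1}, choose 0; 2->0 ok
  pos 8: x in {0,1}, choose 1; 0->1 ok
  pos 9: y in {2}, choose 2; 1->2 ok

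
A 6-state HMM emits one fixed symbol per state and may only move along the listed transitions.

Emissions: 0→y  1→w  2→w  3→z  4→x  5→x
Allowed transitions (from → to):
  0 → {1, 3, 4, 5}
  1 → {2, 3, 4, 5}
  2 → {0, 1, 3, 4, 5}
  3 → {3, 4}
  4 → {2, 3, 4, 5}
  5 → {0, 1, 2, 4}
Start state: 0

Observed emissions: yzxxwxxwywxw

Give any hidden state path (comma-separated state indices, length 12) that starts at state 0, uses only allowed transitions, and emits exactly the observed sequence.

  0: obs=y cand={0} pick 0 [start]
  1: obs=z cand={3} pick 3 [0->3 ok]
  2: obs=x cand={4,5} pick 4 [3->4 ok]
  3: obs=x cand={4,5} pick 5 [4->5 ok]
  4: obs=w cand={1,2} pick 1 [5->1 ok]
  5: obs=x cand={4,5} pick 4 [1->4 ok]
  6: obs=x cand={4,5} pick 4 [4->4 ok]
  7: obs=w cand={1,2} pick 2 [4->2 ok]
  8: obs=y cand={0} pick 0 [2->0 ok]
  9: obs=w cand={1,2} pick 1 [0->1 ok]
  10: obs=x cand={4,5} pick 5 [1->5 ok]
  11: obs=w cand={1,2} pick 2 [5->2 ok]

0,3,4,5,1,4,4,2,0,1,5,2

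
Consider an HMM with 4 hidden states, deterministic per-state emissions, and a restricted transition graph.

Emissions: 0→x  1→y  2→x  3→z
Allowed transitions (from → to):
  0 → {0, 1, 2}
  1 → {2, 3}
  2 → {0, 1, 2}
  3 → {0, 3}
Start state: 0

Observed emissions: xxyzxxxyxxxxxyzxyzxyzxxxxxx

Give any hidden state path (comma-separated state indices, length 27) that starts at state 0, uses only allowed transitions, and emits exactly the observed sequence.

  pos 0: x in {0,2}, choose 0; start
  pos 1: x in {0,2}, choose 2; 0->2 ok
  pos 2: y in {1}, choose 1; 2->1 ok
  pos 3: z in {3}, choose 3; 1->3 ok
  pos 4: x in {0,2}, choose 0; 3->0 ok
  pos 5: x in {0,2}, choose 2; 0->2 ok
  pos 6: x in {0,2}, choose 0; 2->0 ok
  pos 7: y in {1}, choose 1; 0->1 ok
  pos 8: x in {0,2}, choose 2; 1->2 ok
  pos 9: x in {0,2}, choose 2; 2->2 ok
  pos 10: x in {0,2}, choose 0; 2->0 ok
  pos 11: x in {0,2}, choose 2; 0->2 ok
  pos 12: x in {0,2}, choose 0; 2->0 ok
  pos 13: y in {1}, choose 1; 0->1 ok
  pos 14: z in {3}, choose 3; 1->3 ok
  pos 15: x in {0,2}, choose 0; 3->0 ok
  pos 16: y in {1}, choose 1; 0->1 ok
  pos 17: z in {3}, choose 3; 1->3 ok
  pos 18: x in {0,2}, choose 0; 3->0 ok
  pos 19: y in {1}, choose 1; 0->1 ok
  pos 20: z in {3}, choose 3; 1->3 ok
  pos 21: x in {0,2}, choose 0; 3->0 ok
  pos 22: x in {0,2}, choose 0; 0->0 ok
  pos 23: x in {0,2}, choose 2; 0->2 ok
  pos 24: x in {0,2}, choose 2; 2->2 ok
  pos 25: x in {0,2}, choose 0; 2->0 ok
  pos 26: x in {0,2}, choose 2; 0->2 ok

0,2,1,3,0,2,0,1,2,2,0,2,0,1,3,0,1,3,0,1,3,0,0,2,2,0,2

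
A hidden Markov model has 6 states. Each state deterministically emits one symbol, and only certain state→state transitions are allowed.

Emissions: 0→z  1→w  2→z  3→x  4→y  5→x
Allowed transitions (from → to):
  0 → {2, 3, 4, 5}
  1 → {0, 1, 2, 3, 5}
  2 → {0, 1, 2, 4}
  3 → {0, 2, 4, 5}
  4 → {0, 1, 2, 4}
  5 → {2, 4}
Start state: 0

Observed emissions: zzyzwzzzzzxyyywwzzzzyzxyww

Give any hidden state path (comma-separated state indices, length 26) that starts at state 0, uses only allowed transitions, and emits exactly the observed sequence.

  t0 'z' -> {0,2}, take 0 (start)
  t1 'z' -> {0,2}, take 2 (0->2 ok)
  t2 'y' -> {4}, take 4 (2->4 ok)
  t3 'z' -> {0,2}, take 2 (4->2 ok)
  t4 'w' -> {1}, take 1 (2->1 ok)
  t5 'z' -> {0,2}, take 0 (1->0 ok)
  t6 'z' -> {0,2}, take 2 (0->2 ok)
  t7 'z' -> {0,2}, take 0 (2->0 ok)
  t8 'z' -> {0,2}, take 2 (0->2 ok)
  t9 'z' -> {0,2}, take 0 (2->0 ok)
  t10 'x' -> {3,5}, take 5 (0->5 ok)
  t11 'y' -> {4}, take 4 (5->4 ok)
  t12 'y' -> {4}, take 4 (4->4 ok)
  t13 'y' -> {4}, take 4 (4->4 ok)
  t14 'w' -> {1}, take 1 (4->1 ok)
  t15 'w' -> {1}, take 1 (1->1 ok)
  t16 'z' -> {0,2}, take 0 (1->0 ok)
  t17 'z' -> {0,2}, take 2 (0->2 ok)
  t18 'z' -> {0,2}, take 2 (2->2 ok)
  t19 'z' -> {0,2}, take 2 (2->2 ok)
  t20 'y' -> {4}, take 4 (2->4 ok)
  t21 'z' -> {0,2}, take 0 (4->0 ok)
  t22 'x' -> {3,5}, take 3 (0->3 ok)
  t23 'y' -> {4}, take 4 (3->4 ok)
  t24 'w' -> {1}, take 1 (4->1 ok)
  t25 'w' -> {1}, take 1 (1->1 ok)

0,2,4,2,1,0,2,0,2,0,5,4,4,4,1,1,0,2,2,2,4,0,3,4,1,1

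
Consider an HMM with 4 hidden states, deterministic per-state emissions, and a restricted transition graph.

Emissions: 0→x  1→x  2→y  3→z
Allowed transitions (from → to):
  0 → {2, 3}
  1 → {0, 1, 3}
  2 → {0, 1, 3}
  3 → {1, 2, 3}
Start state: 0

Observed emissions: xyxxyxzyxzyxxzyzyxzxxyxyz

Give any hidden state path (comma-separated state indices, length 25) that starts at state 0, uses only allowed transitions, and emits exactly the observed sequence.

0,2,1,0,2,0,3,2,0,3,2,1,0,3,2,3,2,0,3,1,0,2,0,2,3

  [0] x  {0,1}  => 0  start
  [1] y  {2}  => 2  0->2 ok
  [2] x  {0,1}  => 1  2->1 ok
  [3] x  {0,1}  => 0  1->0 ok
  [4] y  {2}  => 2  0->2 ok
  [5] x  {0,1}  => 0  2->0 ok
  [6] z  {3}  => 3  0->3 ok
  [7] y  {2}  => 2  3->2 ok
  [8] x  {0,1}  => 0  2->0 ok
  [9] z  {3}  => 3  0->3 ok
  [10] y  {2}  => 2  3->2 ok
  [11] x  {0,1}  => 1  2->1 ok
  [12] x  {0,1}  => 0  1->0 ok
  [13] z  {3}  => 3  0->3 ok
  [14] y  {2}  => 2  3->2 ok
  [15] z  {3}  => 3  2->3 ok
  [16] y  {2}  => 2  3->2 ok
  [17] x  {0,1}  => 0  2->0 ok
  [18] z  {3}  => 3  0->3 ok
  [19] x  {0,1}  => 1  3->1 ok
  [20] x  {0,1}  => 0  1->0 ok
  [21] y  {2}  => 2  0->2 ok
  [22] x  {0,1}  => 0  2->0 ok
  [23] y  {2}  => 2  0->2 ok
  [24] z  {3}  => 3  2->3 ok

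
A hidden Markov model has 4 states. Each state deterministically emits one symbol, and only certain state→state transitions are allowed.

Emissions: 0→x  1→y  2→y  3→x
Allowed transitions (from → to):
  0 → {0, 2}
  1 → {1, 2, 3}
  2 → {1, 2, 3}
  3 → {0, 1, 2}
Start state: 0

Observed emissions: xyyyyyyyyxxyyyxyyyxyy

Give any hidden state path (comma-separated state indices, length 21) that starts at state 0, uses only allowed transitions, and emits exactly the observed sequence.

  t0 'x' -> {0,3}, take 0 (start)
  t1 'y' -> {1,2}, take 2 (0->2 ok)
  t2 'y' -> {1,2}, take 1 (2->1 ok)
  t3 'y' -> {1,2}, take 2 (1->2 ok)
  t4 'y' -> {1,2}, take 1 (2->1 ok)
  t5 'y' -> {1,2}, take 2 (1->2 ok)
  t6 'y' -> {1,2}, take 1 (2->1 ok)
  t7 'y' -> {1,2}, take 1 (1->1 ok)
  t8 'y' -> {1,2}, take 1 (1->1 ok)
  t9 'x' -> {0,3}, take 3 (1->3 ok)
  t10 'x' -> {0,3}, take 0 (3->0 ok)
  t11 'y' -> {1,2}, take 2 (0->2 ok)
  t12 'y' -> {1,2}, take 1 (2->1 ok)
  t13 'y' -> {1,2}, take 1 (1->1 ok)
  t14 'x' -> {0,3}, take 3 (1->3 ok)
  t15 'y' -> {1,2}, take 2 (3->2 ok)
  t16 'y' -> {1,2}, take 1 (2->1 ok)
  t17 'y' -> {1,2}, take 2 (1->2 ok)
  t18 'x' -> {0,3}, take 3 (2->3 ok)
  t19 'y' -> {1,2}, take 1 (3->1 ok)
  t20 'y' -> {1,2}, take 2 (1->2 ok)

0,2,1,2,1,2,1,1,1,3,0,2,1,1,3,2,1,2,3,1,2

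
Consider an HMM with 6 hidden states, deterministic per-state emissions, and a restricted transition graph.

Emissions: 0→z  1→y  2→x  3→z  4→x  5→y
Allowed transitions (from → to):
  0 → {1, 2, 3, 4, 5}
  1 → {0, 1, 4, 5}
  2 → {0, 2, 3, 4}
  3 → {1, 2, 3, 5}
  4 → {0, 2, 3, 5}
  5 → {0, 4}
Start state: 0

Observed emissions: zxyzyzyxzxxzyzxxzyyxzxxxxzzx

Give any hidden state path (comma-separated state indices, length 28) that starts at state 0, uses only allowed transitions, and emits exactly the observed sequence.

  [0] z  {0,3}  => 0  start
  [1] x  {2,4}  => 4  0->4 ok
  [2] y  {1,5}  => 5  4->5 ok
  [3] z  {0,3}  => 0  5->0 ok
  [4] y  {1,5}  => 1  0->1 ok
  [5] z  {0,3}  => 0  1->0 ok
  [6] y  {1,5}  => 5  0->5 ok
  [7] x  {2,4}  => 4  5->4 ok
  [8] z  {0,3}  => 0  4->0 ok
  [9] x  {2,4}  => 2  0->2 ok
  [10] x  {2,4}  => 4  2->4 ok
  [11] z  {0,3}  => 0  4->0 ok
  [12] y  {1,5}  => 5  0->5 ok
  [13] z  {0,3}  => 0  5->0 ok
  [14] x  {2,4}  => 2  0->2 ok
  [15] x  {2,4}  => 4  2->4 ok
  [16] z  {0,3}  => 0  4->0 ok
  [17] y  {1,5}  => 1  0->1 ok
  [18] y  {1,5}  => 1  1->1 ok
  [19] x  {2,4}  => 4  1->4 ok
  [20] z  {0,3}  => 3  4->3 ok
  [21] x  {2,4}  => 2  3->2 ok
  [22] x  {2,4}  => 2  2->2 ok
  [23] x  {2,4}  => 2  2->2 ok
  [24] x  {2,4}  => 2  2->2 ok
  [25] z  {0,3}  => 3  2->3 ok
  [26] z  {0,3}  => 3  3->3 ok
  [27] x  {2,4}  => 2  3->2 ok

0,4,5,0,1,0,5,4,0,2,4,0,5,0,2,4,0,1,1,4,3,2,2,2,2,3,3,2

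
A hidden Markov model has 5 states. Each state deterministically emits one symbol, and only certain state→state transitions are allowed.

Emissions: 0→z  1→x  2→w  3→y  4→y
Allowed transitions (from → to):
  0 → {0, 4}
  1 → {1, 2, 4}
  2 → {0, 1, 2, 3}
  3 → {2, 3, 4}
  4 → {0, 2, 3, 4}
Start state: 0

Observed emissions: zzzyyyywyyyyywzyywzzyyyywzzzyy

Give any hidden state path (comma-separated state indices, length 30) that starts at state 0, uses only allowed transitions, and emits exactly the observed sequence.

0,0,0,4,3,3,3,2,3,3,4,4,3,2,0,4,3,2,0,0,4,4,3,3,2,0,0,0,4,3

  [0] z  {0}  => 0  start
  [1] z  {0}  => 0  0->0 ok
  [2] z  {0}  => 0  0->0 ok
  [3] y  {3,4}  => 4  0->4 ok
  [4] y  {3,4}  => 3  4->3 ok
  [5] y  {3,4}  => 3  3->3 ok
  [6] y  {3,4}  => 3  3->3 ok
  [7] w  {2}  => 2  3->2 ok
  [8] y  {3,4}  => 3  2->3 ok
  [9] y  {3,4}  => 3  3->3 ok
  [10] y  {3,4}  => 4  3->4 ok
  [11] y  {3,4}  => 4  4->4 ok
  [12] y  {3,4}  => 3  4->3 ok
  [13] w  {2}  => 2  3->2 ok
  [14] z  {0}  => 0  2->0 ok
  [15] y  {3,4}  => 4  0->4 ok
  [16] y  {3,4}  => 3  4->3 ok
  [17] w  {2}  => 2  3->2 ok
  [18] z  {0}  => 0  2->0 ok
  [19] z  {0}  => 0  0->0 ok
  [20] y  {3,4}  => 4  0->4 ok
  [21] y  {3,4}  => 4  4->4 ok
  [22] y  {3,4}  => 3  4->3 ok
  [23] y  {3,4}  => 3  3->3 ok
  [24] w  {2}  => 2  3->2 ok
  [25] z  {0}  => 0  2->0 ok
  [26] z  {0}  => 0  0->0 ok
  [27] z  {0}  => 0  0->0 ok
  [28] y  {3,4}  => 4  0->4 ok
  [29] y  {3,4}  => 3  4->3 ok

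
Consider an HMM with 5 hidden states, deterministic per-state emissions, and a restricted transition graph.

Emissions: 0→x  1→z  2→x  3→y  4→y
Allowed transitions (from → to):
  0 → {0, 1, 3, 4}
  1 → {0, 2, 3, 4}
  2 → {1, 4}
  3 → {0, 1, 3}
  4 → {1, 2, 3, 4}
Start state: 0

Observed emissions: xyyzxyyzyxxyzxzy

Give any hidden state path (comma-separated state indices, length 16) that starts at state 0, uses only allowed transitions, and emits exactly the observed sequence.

0,3,3,1,0,4,4,1,3,0,0,4,1,2,1,3

  pos 0: x in {0,2}, choose 0; start
  pos 1: y in {3,4}, choose 3; 0->3 ok
  pos 2: y in {3,4}, choose 3; 3->3 ok
  pos 3: z in {1}, choose 1; 3->1 ok
  pos 4: x in {0,2}, choose 0; 1->0 ok
  pos 5: y in {3,4}, choose 4; 0->4 ok
  pos 6: y in {3,4}, choose 4; 4->4 ok
  pos 7: z in {1}, choose 1; 4->1 ok
  pos 8: y in {3,4}, choose 3; 1->3 ok
  pos 9: x in {0,2}, choose 0; 3->0 ok
  pos 10: x in {0,2}, choose 0; 0->0 ok
  pos 11: y in {3,4}, choose 4; 0->4 ok
  pos 12: z in {1}, choose 1; 4->1 ok
  pos 13: x in {0,2}, choose 2; 1->2 ok
  pos 14: z in {1}, choose 1; 2->1 ok
  pos 15: y in {3,4}, choose 3; 1->3 ok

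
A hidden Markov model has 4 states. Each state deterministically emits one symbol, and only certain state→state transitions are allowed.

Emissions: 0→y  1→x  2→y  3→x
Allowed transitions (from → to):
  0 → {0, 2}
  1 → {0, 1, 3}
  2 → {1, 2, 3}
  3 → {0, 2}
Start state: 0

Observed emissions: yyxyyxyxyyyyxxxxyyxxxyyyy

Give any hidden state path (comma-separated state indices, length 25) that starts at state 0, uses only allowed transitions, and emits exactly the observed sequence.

  t0 'y' -> {0,2}, take 0 (start)
  t1 'y' -> {0,2}, take 2 (0->2 ok)
  t2 'x' -> {1,3}, take 1 (2->1 ok)
  t3 'y' -> {0,2}, take 0 (1->0 ok)
  t4 'y' -> {0,2}, take 2 (0->2 ok)
  t5 'x' -> {1,3}, take 3 (2->3 ok)
  t6 'y' -> {0,2}, take 2 (3->2 ok)
  t7 'x' -> {1,3}, take 1 (2->1 ok)
  t8 'y' -> {0,2}, take 0 (1->0 ok)
  t9 'y' -> {0,2}, take 0 (0->0 ok)
  t10 'y' -> {0,2}, take 0 (0->0 ok)
  t11 'y' -> {0,2}, take 2 (0->2 ok)
  t12 'x' -> {1,3}, take 1 (2->1 ok)
  t13 'x' -> {1,3}, take 1 (1->1 ok)
  t14 'x' -> {1,3}, take 1 (1->1 ok)
  t15 'x' -> {1,3}, take 1 (1->1 ok)
  t16 'y' -> {0,2}, take 0 (1->0 ok)
  t17 'y' -> {0,2}, take 2 (0->2 ok)
  t18 'x' -> {1,3}, take 1 (2->1 ok)
  t19 'x' -> {1,3}, take 1 (1->1 ok)
  t20 'x' -> {1,3}, take 3 (1->3 ok)
  t21 'y' -> {0,2}, take 0 (3->0 ok)
  t22 'y' -> {0,2}, take 0 (0->0 ok)
  t23 'y' -> {0,2}, take 0 (0->0 ok)
  t24 'y' -> {0,2}, take 2 (0->2 ok)

0,2,1,0,2,3,2,1,0,0,0,2,1,1,1,1,0,2,1,1,3,0,0,0,2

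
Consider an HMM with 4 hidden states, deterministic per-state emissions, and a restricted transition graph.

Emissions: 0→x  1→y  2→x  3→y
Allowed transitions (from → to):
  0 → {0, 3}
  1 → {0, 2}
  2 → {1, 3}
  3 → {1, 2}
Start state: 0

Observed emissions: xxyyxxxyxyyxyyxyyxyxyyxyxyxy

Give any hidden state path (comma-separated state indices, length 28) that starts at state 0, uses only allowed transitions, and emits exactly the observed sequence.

0,0,3,1,0,0,0,3,2,3,1,2,3,1,0,3,1,2,1,0,3,1,2,1,0,3,2,1

  [0] x  {0,2}  => 0  start
  [1] x  {0,2}  => 0  0->0 ok
  [2] y  {1,3}  => 3  0->3 ok
  [3] y  {1,3}  => 1  3->1 ok
  [4] x  {0,2}  => 0  1->0 ok
  [5] x  {0,2}  => 0  0->0 ok
  [6] x  {0,2}  => 0  0->0 ok
  [7] y  {1,3}  => 3  0->3 ok
  [8] x  {0,2}  => 2  3->2 ok
  [9] y  {1,3}  => 3  2->3 ok
  [10] y  {1,3}  => 1  3->1 ok
  [11] x  {0,2}  => 2  1->2 ok
  [12] y  {1,3}  => 3  2->3 ok
  [13] y  {1,3}  => 1  3->1 ok
  [14] x  {0,2}  => 0  1->0 ok
  [15] y  {1,3}  => 3  0->3 ok
  [16] y  {1,3}  => 1  3->1 ok
  [17] x  {0,2}  => 2  1->2 ok
  [18] y  {1,3}  => 1  2->1 ok
  [19] x  {0,2}  => 0  1->0 ok
  [20] y  {1,3}  => 3  0->3 ok
  [21] y  {1,3}  => 1  3->1 ok
  [22] x  {0,2}  => 2  1->2 ok
  [23] y  {1,3}  => 1  2->1 ok
  [24] x  {0,2}  => 0  1->0 ok
  [25] y  {1,3}  => 3  0->3 ok
  [26] x  {0,2}  => 2  3->2 ok
  [27] y  {1,3}  => 1  2->1 ok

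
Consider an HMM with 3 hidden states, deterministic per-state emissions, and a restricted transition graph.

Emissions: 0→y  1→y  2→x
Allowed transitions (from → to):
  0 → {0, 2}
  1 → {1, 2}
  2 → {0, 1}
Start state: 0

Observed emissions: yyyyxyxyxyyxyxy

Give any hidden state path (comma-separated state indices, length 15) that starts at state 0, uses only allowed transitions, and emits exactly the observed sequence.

  [0] y  {0,1}  => 0  start
  [1] y  {0,1}  => 0  0->0 ok
  [2] y  {0,1}  => 0  0->0 ok
  [3] y  {0,1}  => 0  0->0 ok
  [4] x  {2}  => 2  0->2 ok
  [5] y  {0,1}  => 1  2->1 ok
  [6] x  {2}  => 2  1->2 ok
  [7] y  {0,1}  => 1  2->1 ok
  [8] x  {2}  => 2  1->2 ok
  [9] y  {0,1}  => 1  2->1 ok
  [10] y  {0,1}  => 1  1->1 ok
  [11] x  {2}  => 2  1->2 ok
  [12] y  {0,1}  => 1  2->1 ok
  [13] x  {2}  => 2  1->2 ok
  [14] y  {0,1}  => 1  2->1 ok

0,0,0,0,2,1,2,1,2,1,1,2,1,2,1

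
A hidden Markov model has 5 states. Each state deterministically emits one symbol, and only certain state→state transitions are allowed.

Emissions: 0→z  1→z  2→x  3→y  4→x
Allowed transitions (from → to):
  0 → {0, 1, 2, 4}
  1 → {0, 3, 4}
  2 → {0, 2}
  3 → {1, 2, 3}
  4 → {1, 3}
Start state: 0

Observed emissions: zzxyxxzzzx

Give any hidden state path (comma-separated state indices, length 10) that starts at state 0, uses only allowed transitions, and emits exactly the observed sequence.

0,0,4,3,2,2,0,0,0,4

  0: obs=z cand={0,1} pick 0 [start]
  1: obs=z cand={0,1} pick 0 [0->0 ok]
  2: obs=x cand={2,4} pick 4 [0->4 ok]
  3: obs=y cand={3} pick 3 [4->3 ok]
  4: obs=x cand={2,4} pick 2 [3->2 ok]
  5: obs=x cand={2,4} pick 2 [2->2 ok]
  6: obs=z cand={0,1} pick 0 [2->0 ok]
  7: obs=z cand={0,1} pick 0 [0->0 ok]
  8: obs=z cand={0,1} pick 0 [0->0 ok]
  9: obs=x cand={2,4} pick 4 [0->4 ok]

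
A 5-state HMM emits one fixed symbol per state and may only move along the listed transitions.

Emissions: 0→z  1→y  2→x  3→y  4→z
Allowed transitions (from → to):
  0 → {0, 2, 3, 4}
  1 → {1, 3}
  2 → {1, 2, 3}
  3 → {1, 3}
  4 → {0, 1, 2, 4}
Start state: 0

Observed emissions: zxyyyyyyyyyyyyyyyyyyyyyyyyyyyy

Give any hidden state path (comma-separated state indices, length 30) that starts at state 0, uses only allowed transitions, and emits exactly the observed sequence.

0,2,1,1,1,1,3,1,3,1,3,3,3,1,3,3,3,3,1,3,3,1,3,1,1,3,3,3,1,1

  t0 'z' -> {0,4}, take 0 (start)
  t1 'x' -> {2}, take 2 (0->2 ok)
  t2 'y' -> {1,3}, take 1 (2->1 ok)
  t3 'y' -> {1,3}, take 1 (1->1 ok)
  t4 'y' -> {1,3}, take 1 (1->1 ok)
  t5 'y' -> {1,3}, take 1 (1->1 ok)
  t6 'y' -> {1,3}, take 3 (1->3 ok)
  t7 'y' -> {1,3}, take 1 (3->1 ok)
  t8 'y' -> {1,3}, take 3 (1->3 ok)
  t9 'y' -> {1,3}, take 1 (3->1 ok)
  t10 'y' -> {1,3}, take 3 (1->3 ok)
  t11 'y' -> {1,3}, take 3 (3->3 ok)
  t12 'y' -> {1,3}, take 3 (3->3 ok)
  t13 'y' -> {1,3}, take 1 (3->1 ok)
  t14 'y' -> {1,3}, take 3 (1->3 ok)
  t15 'y' -> {1,3}, take 3 (3->3 ok)
  t16 'y' -> {1,3}, take 3 (3->3 ok)
  t17 'y' -> {1,3}, take 3 (3->3 ok)
  t18 'y' -> {1,3}, take 1 (3->1 ok)
  t19 'y' -> {1,3}, take 3 (1->3 ok)
  t20 'y' -> {1,3}, take 3 (3->3 ok)
  t21 'y' -> {1,3}, take 1 (3->1 ok)
  t22 'y' -> {1,3}, take 3 (1->3 ok)
  t23 'y' -> {1,3}, take 1 (3->1 ok)
  t24 'y' -> {1,3}, take 1 (1->1 ok)
  t25 'y' -> {1,3}, take 3 (1->3 ok)
  t26 'y' -> {1,3}, take 3 (3->3 ok)
  t27 'y' -> {1,3}, take 3 (3->3 ok)
  t28 'y' -> {1,3}, take 1 (3->1 ok)
  t29 'y' -> {1,3}, take 1 (1->1 ok)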